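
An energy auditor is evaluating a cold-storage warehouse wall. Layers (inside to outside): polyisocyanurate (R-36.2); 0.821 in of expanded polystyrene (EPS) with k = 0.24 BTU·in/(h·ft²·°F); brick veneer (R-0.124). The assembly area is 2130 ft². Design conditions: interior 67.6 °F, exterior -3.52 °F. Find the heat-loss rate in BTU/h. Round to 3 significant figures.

0.821/0.24 = 3.421
R_total = 36.2 + 3.421 + 0.124 = 39.74 ft²·°F·h/BTU
Q = A·ΔT/R = 2130 × (67.6 − (-3.52)) / 39.74 = 3811 BTU/h

3810 BTU/h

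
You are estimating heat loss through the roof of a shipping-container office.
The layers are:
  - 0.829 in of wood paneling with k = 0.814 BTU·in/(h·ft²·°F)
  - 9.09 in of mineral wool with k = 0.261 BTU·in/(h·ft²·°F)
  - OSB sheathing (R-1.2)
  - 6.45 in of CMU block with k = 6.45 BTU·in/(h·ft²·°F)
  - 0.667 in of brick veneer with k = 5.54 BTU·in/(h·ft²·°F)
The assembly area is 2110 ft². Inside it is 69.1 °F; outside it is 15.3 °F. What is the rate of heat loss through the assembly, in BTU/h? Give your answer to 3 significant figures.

2970 BTU/h

0.829/0.814 = 1.018
9.09/0.261 = 34.83
6.45/6.45 = 1
0.667/5.54 = 0.1204
R_total = 1.018 + 34.83 + 1.2 + 1 + 0.1204 = 38.17 ft²·°F·h/BTU
Q = A·ΔT/R = 2110 × (69.1 − 15.3) / 38.17 = 2974 BTU/h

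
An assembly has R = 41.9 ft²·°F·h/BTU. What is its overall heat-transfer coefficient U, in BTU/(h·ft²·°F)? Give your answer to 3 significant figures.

0.0239 BTU/(h·ft²·°F)

U = 1/R = 1/41.9 = 0.02387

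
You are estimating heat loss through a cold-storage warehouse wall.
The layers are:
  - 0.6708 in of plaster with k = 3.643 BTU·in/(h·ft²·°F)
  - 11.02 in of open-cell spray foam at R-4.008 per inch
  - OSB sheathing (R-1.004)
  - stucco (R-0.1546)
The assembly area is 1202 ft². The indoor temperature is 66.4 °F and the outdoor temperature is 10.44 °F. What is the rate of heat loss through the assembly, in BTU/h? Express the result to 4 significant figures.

0.6708/3.643 = 0.18413
11.02 × 4.008 = 44.168
R_total = 0.18413 + 44.168 + 1.004 + 0.1546 = 45.511 ft²·°F·h/BTU
Q = A·ΔT/R = 1202 × (66.4 − 10.44) / 45.511 = 1478 BTU/h

1478 BTU/h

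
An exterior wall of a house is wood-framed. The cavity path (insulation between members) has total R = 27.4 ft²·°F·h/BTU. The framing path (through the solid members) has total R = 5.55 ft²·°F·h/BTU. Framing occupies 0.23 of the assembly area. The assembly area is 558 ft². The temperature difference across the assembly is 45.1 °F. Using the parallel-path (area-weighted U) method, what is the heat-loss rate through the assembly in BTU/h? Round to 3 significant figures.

1750 BTU/h

U_eff = 0.77/27.4 + 0.23/5.55 = 0.0281 + 0.04144 = 0.06954
R_eff = 1/U_eff = 14.38 ft²·°F·h/BTU
Q = 558 × 45.1 / 14.38 = 1750 BTU/h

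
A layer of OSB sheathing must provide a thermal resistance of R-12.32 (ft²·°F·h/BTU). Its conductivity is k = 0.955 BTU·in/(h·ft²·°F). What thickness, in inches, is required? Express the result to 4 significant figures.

L = R × k = 12.32 × 0.955 = 11.766 in

11.77 in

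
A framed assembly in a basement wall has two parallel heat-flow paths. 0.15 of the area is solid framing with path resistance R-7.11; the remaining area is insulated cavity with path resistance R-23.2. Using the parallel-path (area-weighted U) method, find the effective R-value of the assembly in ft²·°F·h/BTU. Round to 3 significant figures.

U_eff = 0.85/23.2 + 0.15/7.11 = 0.03664 + 0.0211 = 0.05773
R_eff = 1/U_eff = 17.32 ft²·°F·h/BTU

17.3 ft²·°F·h/BTU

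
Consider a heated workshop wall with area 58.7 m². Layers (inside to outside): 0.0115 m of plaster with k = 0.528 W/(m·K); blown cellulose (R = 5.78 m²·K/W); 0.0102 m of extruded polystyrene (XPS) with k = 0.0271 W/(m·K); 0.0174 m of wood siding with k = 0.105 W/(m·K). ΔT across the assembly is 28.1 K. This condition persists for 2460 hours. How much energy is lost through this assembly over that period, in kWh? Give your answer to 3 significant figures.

0.0115/0.528 = 0.02178
0.0102/0.0271 = 0.3764
0.0174/0.105 = 0.1657
R_total = 0.02178 + 5.78 + 0.3764 + 0.1657 = 6.344 m²·K/W
Q = 58.7 × 28.1 / 6.344 = 260 W
E = 260 W × 2460 h / 1000 = 639.6 kWh

640 kWh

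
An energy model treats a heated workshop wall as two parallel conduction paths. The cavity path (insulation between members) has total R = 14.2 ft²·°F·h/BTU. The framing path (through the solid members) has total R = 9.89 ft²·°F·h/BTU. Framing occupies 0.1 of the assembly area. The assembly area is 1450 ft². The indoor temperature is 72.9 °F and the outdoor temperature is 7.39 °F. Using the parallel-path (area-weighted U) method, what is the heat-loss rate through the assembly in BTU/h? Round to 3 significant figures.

U_eff = 0.9/14.2 + 0.1/9.89 = 0.06338 + 0.01011 = 0.07349
R_eff = 1/U_eff = 13.61 ft²·°F·h/BTU
Q = 1450 × (72.9 − 7.39) / 13.61 = 6981 BTU/h

6980 BTU/h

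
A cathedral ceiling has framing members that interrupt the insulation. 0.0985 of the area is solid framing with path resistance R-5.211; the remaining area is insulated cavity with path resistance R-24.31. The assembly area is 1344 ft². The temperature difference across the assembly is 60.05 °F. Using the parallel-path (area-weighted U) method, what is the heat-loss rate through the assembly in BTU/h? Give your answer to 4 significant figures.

4518 BTU/h

U_eff = 0.9015/24.31 + 0.0985/5.211 = 0.037084 + 0.018902 = 0.055986
R_eff = 1/U_eff = 17.862 ft²·°F·h/BTU
Q = 1344 × 60.05 / 17.862 = 4518.5 BTU/h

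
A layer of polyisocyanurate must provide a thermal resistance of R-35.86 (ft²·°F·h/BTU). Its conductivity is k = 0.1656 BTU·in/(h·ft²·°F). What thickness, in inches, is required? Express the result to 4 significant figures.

L = R × k = 35.86 × 0.1656 = 5.9384 in

5.938 in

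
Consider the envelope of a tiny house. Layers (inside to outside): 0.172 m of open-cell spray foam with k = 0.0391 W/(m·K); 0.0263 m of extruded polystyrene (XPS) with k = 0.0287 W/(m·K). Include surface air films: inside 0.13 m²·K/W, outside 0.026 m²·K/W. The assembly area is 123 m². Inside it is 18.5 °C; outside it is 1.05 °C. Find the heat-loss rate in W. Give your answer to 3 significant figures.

392 W

0.172/0.0391 = 4.399
0.0263/0.0287 = 0.9164
R_total = 0.13 + 4.399 + 0.9164 + 0.026 = 5.471 m²·K/W
Q = A·ΔT/R = 123 × (18.5 − 1.05) / 5.471 = 392.3 W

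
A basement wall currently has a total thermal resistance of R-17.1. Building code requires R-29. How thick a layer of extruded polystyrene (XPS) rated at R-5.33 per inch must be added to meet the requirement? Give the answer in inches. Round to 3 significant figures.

ΔR = 29 − 17.1 = 11.9 ft²·°F·h/BTU
L = ΔR / (R/in) = 11.9/5.33 = 2.233 in

2.23 in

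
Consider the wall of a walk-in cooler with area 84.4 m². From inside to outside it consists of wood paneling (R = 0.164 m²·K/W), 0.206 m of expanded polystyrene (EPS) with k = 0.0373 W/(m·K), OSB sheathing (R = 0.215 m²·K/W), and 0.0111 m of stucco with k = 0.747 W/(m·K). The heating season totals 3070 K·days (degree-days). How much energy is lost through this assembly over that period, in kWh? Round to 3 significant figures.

1050 kWh

0.206/0.0373 = 5.523
0.0111/0.747 = 0.01486
R_total = 0.164 + 5.523 + 0.215 + 0.01486 = 5.917 m²·K/W
E = A × HDD × 24 / R / 1000 = 84.4 × 3070 × 24 / 5.917 / 1000 = 1051 kWh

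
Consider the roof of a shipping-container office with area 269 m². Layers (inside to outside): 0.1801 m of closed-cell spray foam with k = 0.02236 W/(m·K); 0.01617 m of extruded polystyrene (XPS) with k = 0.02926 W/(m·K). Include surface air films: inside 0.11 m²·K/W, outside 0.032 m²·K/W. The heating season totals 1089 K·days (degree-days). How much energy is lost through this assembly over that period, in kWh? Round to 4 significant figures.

803.6 kWh

0.1801/0.02236 = 8.0546
0.01617/0.02926 = 0.55263
R_total = 0.11 + 8.0546 + 0.55263 + 0.032 = 8.7492 m²·K/W
E = A × HDD × 24 / R / 1000 = 269 × 1089 × 24 / 8.7492 / 1000 = 803.57 kWh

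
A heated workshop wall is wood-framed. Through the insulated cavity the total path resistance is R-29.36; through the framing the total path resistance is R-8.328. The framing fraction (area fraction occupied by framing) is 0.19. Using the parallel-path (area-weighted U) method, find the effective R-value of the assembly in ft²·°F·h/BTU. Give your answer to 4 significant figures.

U_eff = 0.81/29.36 + 0.19/8.328 = 0.027589 + 0.022815 = 0.050403
R_eff = 1/U_eff = 19.84 ft²·°F·h/BTU

19.84 ft²·°F·h/BTU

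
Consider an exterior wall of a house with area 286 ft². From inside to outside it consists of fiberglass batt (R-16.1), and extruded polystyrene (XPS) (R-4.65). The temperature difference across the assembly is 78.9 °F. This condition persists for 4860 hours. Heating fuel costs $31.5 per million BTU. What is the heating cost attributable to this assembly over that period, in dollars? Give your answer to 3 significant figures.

R_total = 16.1 + 4.65 = 20.75 ft²·°F·h/BTU
Q = 286 × 78.9 / 20.75 = 1087 BTU/h
E = 1087 × 4860 = 5285000 BTU
Cost = 5285000/10⁶ × 31.5 = $166.5

166 dollars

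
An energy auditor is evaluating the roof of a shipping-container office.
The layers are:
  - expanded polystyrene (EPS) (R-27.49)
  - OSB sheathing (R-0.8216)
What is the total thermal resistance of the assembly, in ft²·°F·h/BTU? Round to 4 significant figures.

28.31 ft²·°F·h/BTU

R_total = 27.49 + 0.8216 = 28.312 ft²·°F·h/BTU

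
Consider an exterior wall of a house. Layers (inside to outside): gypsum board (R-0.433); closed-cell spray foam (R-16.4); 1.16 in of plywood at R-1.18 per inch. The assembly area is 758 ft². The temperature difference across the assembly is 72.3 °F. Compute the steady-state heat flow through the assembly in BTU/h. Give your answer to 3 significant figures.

3010 BTU/h

1.16 × 1.18 = 1.369
R_total = 0.433 + 16.4 + 1.369 = 18.2 ft²·°F·h/BTU
Q = A·ΔT/R = 758 × 72.3 / 18.2 = 3011 BTU/h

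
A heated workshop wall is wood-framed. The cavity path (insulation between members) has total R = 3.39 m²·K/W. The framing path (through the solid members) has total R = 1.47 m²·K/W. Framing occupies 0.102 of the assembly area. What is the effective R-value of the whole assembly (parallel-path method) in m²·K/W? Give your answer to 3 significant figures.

U_eff = 0.898/3.39 + 0.102/1.47 = 0.2649 + 0.06939 = 0.3343
R_eff = 1/U_eff = 2.991 m²·K/W

2.99 m²·K/W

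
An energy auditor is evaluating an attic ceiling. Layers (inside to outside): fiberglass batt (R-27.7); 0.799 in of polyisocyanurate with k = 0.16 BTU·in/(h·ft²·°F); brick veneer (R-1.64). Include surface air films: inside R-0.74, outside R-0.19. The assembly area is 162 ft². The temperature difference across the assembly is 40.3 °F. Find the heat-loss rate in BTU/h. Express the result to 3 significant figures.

0.799/0.16 = 4.994
R_total = 0.74 + 27.7 + 4.994 + 1.64 + 0.19 = 35.26 ft²·°F·h/BTU
Q = A·ΔT/R = 162 × 40.3 / 35.26 = 185.1 BTU/h

185 BTU/h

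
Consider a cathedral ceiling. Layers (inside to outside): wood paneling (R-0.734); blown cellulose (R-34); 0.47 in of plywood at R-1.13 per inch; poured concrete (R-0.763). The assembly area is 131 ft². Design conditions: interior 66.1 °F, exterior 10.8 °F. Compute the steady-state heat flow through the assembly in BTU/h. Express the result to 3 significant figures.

0.47 × 1.13 = 0.5311
R_total = 0.734 + 34 + 0.5311 + 0.763 = 36.03 ft²·°F·h/BTU
Q = A·ΔT/R = 131 × (66.1 − 10.8) / 36.03 = 201.1 BTU/h

201 BTU/h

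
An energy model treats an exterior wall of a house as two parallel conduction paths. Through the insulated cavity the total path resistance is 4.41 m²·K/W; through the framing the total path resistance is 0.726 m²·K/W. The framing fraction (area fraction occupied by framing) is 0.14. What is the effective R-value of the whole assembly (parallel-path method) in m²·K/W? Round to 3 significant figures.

U_eff = 0.86/4.41 + 0.14/0.726 = 0.195 + 0.1928 = 0.3878
R_eff = 1/U_eff = 2.578 m²·K/W

2.58 m²·K/W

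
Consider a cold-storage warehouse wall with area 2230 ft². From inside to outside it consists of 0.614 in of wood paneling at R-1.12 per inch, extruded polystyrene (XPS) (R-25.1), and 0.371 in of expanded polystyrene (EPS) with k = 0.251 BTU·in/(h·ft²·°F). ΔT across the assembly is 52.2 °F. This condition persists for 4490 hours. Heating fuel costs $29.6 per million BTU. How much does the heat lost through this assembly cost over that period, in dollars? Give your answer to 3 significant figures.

567 dollars

0.614 × 1.12 = 0.6877
0.371/0.251 = 1.478
R_total = 0.6877 + 25.1 + 1.478 = 27.27 ft²·°F·h/BTU
Q = 2230 × 52.2 / 27.27 = 4269 BTU/h
E = 4269 × 4490 = 19170000 BTU
Cost = 19170000/10⁶ × 29.6 = $567.4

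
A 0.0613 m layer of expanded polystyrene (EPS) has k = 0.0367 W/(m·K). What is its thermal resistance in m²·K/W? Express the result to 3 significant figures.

R = L/k = 0.0613/0.0367 = 1.67 m²·K/W

1.67 m²·K/W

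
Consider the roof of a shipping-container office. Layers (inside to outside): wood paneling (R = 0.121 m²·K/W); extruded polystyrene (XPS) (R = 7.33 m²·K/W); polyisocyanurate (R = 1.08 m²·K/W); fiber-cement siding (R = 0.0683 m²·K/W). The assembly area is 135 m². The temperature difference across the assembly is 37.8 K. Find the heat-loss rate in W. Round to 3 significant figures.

593 W

R_total = 0.121 + 7.33 + 1.08 + 0.0683 = 8.599 m²·K/W
Q = A·ΔT/R = 135 × 37.8 / 8.599 = 593.4 W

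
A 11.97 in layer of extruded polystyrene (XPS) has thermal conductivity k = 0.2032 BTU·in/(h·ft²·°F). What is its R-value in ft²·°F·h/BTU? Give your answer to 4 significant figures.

R = L/k = 11.97/0.2032 = 58.907 ft²·°F·h/BTU

58.91 ft²·°F·h/BTU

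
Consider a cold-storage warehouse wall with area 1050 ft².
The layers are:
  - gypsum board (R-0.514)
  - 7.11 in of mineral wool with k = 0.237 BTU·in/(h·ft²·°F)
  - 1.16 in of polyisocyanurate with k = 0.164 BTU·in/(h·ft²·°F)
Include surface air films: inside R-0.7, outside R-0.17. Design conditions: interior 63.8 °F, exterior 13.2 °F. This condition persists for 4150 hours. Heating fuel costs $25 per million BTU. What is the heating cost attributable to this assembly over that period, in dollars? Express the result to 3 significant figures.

143 dollars

7.11/0.237 = 30
1.16/0.164 = 7.073
R_total = 0.7 + 0.514 + 30 + 7.073 + 0.17 = 38.46 ft²·°F·h/BTU
Q = 1050 × (63.8 − 13.2) / 38.46 = 1382 BTU/h
E = 1382 × 4150 = 5733000 BTU
Cost = 5733000/10⁶ × 25 = $143.3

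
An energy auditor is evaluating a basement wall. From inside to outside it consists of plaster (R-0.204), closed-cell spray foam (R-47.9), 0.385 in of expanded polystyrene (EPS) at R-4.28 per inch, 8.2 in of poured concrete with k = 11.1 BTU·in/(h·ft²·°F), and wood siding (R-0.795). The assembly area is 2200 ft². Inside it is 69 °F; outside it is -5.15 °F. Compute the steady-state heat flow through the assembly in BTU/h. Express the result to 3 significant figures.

3180 BTU/h

0.385 × 4.28 = 1.648
8.2/11.1 = 0.7387
R_total = 0.204 + 47.9 + 1.648 + 0.7387 + 0.795 = 51.29 ft²·°F·h/BTU
Q = A·ΔT/R = 2200 × (69 − (-5.15)) / 51.29 = 3181 BTU/h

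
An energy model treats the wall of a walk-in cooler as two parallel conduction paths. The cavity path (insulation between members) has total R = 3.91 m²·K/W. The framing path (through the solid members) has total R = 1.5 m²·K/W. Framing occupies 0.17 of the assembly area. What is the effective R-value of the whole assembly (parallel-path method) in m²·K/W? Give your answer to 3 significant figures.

3.07 m²·K/W

U_eff = 0.83/3.91 + 0.17/1.5 = 0.2123 + 0.1133 = 0.3256
R_eff = 1/U_eff = 3.071 m²·K/W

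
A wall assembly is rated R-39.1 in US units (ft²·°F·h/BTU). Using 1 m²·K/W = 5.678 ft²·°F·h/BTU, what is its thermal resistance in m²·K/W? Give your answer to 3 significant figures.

R_SI = 39.1/5.678 = 6.886

6.89 m²·K/W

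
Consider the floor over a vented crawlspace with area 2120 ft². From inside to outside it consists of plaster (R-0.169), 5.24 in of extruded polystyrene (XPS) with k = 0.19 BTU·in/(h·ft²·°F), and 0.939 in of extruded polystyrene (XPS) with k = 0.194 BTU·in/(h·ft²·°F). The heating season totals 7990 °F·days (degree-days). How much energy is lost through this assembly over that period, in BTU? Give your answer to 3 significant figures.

12500000 BTU

5.24/0.19 = 27.58
0.939/0.194 = 4.84
R_total = 0.169 + 27.58 + 4.84 = 32.59 ft²·°F·h/BTU
E = A × HDD × 24 / R = 2120 × 7990 × 24 / 32.59 = 12470000 BTU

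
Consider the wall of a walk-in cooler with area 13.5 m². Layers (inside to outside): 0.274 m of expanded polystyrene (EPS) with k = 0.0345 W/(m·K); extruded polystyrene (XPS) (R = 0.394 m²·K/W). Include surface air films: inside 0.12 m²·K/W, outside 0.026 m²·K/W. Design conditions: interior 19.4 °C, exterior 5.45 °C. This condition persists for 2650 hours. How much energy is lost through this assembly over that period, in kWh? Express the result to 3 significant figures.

0.274/0.0345 = 7.942
R_total = 0.12 + 7.942 + 0.394 + 0.026 = 8.482 m²·K/W
Q = 13.5 × (19.4 − 5.45) / 8.482 = 22.2 W
E = 22.2 W × 2650 h / 1000 = 58.84 kWh

58.8 kWh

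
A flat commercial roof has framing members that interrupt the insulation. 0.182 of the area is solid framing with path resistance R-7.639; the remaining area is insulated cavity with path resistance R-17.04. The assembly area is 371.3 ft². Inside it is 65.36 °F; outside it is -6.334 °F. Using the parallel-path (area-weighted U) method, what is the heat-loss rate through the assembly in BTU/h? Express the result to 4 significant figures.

U_eff = 0.818/17.04 + 0.182/7.639 = 0.048005 + 0.023825 = 0.07183
R_eff = 1/U_eff = 13.922 ft²·°F·h/BTU
Q = 371.3 × (65.36 − (-6.334)) / 13.922 = 1912.1 BTU/h

1912 BTU/h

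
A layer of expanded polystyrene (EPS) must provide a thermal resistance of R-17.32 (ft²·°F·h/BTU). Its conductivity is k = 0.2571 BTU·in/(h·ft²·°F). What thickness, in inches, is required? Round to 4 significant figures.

4.453 in

L = R × k = 17.32 × 0.2571 = 4.453 in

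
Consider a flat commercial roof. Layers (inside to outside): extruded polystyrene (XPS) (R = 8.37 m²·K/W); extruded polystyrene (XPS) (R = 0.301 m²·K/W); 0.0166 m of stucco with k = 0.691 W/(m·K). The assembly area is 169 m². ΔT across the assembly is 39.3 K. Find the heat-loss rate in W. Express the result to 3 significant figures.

0.0166/0.691 = 0.02402
R_total = 8.37 + 0.301 + 0.02402 = 8.695 m²·K/W
Q = A·ΔT/R = 169 × 39.3 / 8.695 = 763.9 W

764 W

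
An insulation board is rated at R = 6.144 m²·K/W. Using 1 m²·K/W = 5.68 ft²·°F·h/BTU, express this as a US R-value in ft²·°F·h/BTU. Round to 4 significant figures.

34.90 ft²·°F·h/BTU

R_US = 6.144 × 5.68 = 34.898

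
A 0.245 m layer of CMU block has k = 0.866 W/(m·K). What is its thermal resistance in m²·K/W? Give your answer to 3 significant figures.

0.283 m²·K/W

R = L/k = 0.245/0.866 = 0.2829 m²·K/W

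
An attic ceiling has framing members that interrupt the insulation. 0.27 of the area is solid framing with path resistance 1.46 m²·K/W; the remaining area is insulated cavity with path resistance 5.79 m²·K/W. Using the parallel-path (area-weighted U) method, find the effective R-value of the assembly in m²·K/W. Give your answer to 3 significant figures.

U_eff = 0.73/5.79 + 0.27/1.46 = 0.1261 + 0.1849 = 0.311
R_eff = 1/U_eff = 3.215 m²·K/W

3.22 m²·K/W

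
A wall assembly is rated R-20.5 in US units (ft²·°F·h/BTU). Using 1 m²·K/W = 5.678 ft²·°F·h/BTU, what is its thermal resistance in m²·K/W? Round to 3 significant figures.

R_SI = 20.5/5.678 = 3.61

3.61 m²·K/W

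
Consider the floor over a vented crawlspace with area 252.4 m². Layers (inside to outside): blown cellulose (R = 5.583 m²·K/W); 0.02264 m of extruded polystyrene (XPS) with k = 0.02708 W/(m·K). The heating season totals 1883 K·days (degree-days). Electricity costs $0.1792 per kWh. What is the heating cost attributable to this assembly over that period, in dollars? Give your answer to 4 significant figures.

318.4 dollars

0.02264/0.02708 = 0.83604
R_total = 5.583 + 0.83604 = 6.419 m²·K/W
E = A × HDD × 24 / R / 1000 = 252.4 × 1883 × 24 / 6.419 / 1000 = 1777 kWh
Cost = 1777 × 0.1792 = $318.43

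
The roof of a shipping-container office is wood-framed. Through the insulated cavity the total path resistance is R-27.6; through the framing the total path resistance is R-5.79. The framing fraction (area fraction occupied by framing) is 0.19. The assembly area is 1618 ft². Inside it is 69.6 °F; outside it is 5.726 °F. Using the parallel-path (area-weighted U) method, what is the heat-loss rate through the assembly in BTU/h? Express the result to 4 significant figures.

U_eff = 0.81/27.6 + 0.19/5.79 = 0.029348 + 0.032815 = 0.062163
R_eff = 1/U_eff = 16.087 ft²·°F·h/BTU
Q = 1618 × (69.6 − 5.726) / 16.087 = 6424.4 BTU/h

6424 BTU/h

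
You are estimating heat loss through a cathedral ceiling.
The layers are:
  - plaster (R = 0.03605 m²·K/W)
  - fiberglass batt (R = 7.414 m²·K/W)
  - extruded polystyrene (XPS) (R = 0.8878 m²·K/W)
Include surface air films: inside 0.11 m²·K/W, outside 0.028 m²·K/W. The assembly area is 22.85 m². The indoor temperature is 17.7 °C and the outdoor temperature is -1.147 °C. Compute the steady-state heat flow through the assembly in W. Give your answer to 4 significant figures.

R_total = 0.11 + 0.03605 + 7.414 + 0.8878 + 0.028 = 8.4758 m²·K/W
Q = A·ΔT/R = 22.85 × (17.7 − (-1.147)) / 8.4758 = 50.81 W

50.81 W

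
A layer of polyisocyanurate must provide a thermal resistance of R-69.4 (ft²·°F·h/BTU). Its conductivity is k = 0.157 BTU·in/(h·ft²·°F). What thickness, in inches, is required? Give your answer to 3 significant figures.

10.9 in

L = R × k = 69.4 × 0.157 = 10.9 in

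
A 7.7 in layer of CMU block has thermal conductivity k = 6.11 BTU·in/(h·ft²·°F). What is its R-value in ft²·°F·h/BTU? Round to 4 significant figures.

1.260 ft²·°F·h/BTU

R = L/k = 7.7/6.11 = 1.2602 ft²·°F·h/BTU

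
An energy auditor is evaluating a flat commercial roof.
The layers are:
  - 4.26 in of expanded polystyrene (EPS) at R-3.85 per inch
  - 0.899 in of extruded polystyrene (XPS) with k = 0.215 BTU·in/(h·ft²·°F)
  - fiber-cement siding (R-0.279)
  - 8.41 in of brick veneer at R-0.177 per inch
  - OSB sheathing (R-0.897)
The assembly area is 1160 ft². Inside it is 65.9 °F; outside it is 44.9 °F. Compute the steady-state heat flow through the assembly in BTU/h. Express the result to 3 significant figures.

4.26 × 3.85 = 16.4
0.899/0.215 = 4.181
8.41 × 0.177 = 1.489
R_total = 16.4 + 4.181 + 0.279 + 1.489 + 0.897 = 23.25 ft²·°F·h/BTU
Q = A·ΔT/R = 1160 × (65.9 − 44.9) / 23.25 = 1048 BTU/h

1050 BTU/h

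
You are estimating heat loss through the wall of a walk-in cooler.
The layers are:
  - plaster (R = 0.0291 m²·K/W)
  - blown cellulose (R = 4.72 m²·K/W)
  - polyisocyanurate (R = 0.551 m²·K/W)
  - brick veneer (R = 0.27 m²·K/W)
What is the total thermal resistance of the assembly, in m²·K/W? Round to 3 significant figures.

5.57 m²·K/W

R_total = 0.0291 + 4.72 + 0.551 + 0.27 = 5.57 m²·K/W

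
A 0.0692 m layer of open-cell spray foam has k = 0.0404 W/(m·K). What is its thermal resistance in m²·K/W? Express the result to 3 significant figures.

R = L/k = 0.0692/0.0404 = 1.713 m²·K/W

1.71 m²·K/W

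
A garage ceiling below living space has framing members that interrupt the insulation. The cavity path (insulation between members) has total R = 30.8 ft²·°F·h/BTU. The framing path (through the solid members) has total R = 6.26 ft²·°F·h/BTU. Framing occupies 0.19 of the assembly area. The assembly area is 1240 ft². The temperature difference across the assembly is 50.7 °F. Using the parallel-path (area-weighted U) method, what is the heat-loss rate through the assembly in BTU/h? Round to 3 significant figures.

U_eff = 0.81/30.8 + 0.19/6.26 = 0.0263 + 0.03035 = 0.05665
R_eff = 1/U_eff = 17.65 ft²·°F·h/BTU
Q = 1240 × 50.7 / 17.65 = 3561 BTU/h

3560 BTU/h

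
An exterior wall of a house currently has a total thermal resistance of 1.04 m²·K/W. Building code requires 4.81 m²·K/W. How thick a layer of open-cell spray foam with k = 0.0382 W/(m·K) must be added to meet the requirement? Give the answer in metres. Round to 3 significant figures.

ΔR = 4.81 − 1.04 = 3.77 m²·K/W
L = ΔR × k = 3.77 × 0.0382 = 0.144 m

0.144 m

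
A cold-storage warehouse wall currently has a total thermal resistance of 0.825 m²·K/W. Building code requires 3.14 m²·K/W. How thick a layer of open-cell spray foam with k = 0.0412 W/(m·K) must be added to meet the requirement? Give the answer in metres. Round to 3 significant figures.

0.0954 m

ΔR = 3.14 − 0.825 = 2.315 m²·K/W
L = ΔR × k = 2.315 × 0.0412 = 0.09538 m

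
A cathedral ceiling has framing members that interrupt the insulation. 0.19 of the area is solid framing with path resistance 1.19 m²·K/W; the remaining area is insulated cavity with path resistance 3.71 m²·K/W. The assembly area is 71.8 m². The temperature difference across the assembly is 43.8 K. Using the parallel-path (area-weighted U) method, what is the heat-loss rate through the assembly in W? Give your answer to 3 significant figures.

U_eff = 0.81/3.71 + 0.19/1.19 = 0.2183 + 0.1597 = 0.378
R_eff = 1/U_eff = 2.646 m²·K/W
Q = 71.8 × 43.8 / 2.646 = 1189 W

1190 W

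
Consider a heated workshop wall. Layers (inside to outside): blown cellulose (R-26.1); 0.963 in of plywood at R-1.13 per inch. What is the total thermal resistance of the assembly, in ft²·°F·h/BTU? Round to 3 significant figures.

27.2 ft²·°F·h/BTU

0.963 × 1.13 = 1.088
R_total = 26.1 + 1.088 = 27.19 ft²·°F·h/BTU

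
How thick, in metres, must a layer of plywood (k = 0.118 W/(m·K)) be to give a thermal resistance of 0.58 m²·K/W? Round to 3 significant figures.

L = R·k = 0.58 × 0.118 = 0.06844 m

0.0684 m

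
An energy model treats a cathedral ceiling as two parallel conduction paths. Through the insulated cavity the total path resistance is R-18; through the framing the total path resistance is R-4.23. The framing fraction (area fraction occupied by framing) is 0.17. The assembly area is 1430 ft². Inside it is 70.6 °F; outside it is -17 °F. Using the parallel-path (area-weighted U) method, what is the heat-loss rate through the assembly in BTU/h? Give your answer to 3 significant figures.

U_eff = 0.83/18 + 0.17/4.23 = 0.04611 + 0.04019 = 0.0863
R_eff = 1/U_eff = 11.59 ft²·°F·h/BTU
Q = 1430 × (70.6 − (-17)) / 11.59 = 10810 BTU/h

10800 BTU/h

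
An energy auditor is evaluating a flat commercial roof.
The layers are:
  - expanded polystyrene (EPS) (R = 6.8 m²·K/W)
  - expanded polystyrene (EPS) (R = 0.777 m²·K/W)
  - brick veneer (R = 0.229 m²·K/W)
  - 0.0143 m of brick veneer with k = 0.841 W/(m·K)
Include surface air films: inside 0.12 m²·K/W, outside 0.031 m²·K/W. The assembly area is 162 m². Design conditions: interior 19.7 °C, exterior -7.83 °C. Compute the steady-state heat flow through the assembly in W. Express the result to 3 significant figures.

559 W

0.0143/0.841 = 0.017
R_total = 0.12 + 6.8 + 0.777 + 0.229 + 0.017 + 0.031 = 7.974 m²·K/W
Q = A·ΔT/R = 162 × (19.7 − (-7.83)) / 7.974 = 559.3 W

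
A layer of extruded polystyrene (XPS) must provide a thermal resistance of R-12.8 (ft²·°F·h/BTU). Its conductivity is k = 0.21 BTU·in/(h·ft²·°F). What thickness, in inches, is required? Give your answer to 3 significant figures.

2.69 in

L = R × k = 12.8 × 0.21 = 2.688 in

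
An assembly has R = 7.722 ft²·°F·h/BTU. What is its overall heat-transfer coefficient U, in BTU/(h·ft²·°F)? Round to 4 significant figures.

0.1295 BTU/(h·ft²·°F)

U = 1/R = 1/7.722 = 0.1295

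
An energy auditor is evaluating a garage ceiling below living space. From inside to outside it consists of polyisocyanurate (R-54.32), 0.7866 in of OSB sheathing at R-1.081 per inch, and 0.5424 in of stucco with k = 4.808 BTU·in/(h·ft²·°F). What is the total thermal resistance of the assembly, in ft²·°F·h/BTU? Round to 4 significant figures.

55.28 ft²·°F·h/BTU

0.7866 × 1.081 = 0.85031
0.5424/4.808 = 0.11281
R_total = 54.32 + 0.85031 + 0.11281 = 55.283 ft²·°F·h/BTU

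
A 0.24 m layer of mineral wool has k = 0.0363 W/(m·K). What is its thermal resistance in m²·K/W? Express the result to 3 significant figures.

R = L/k = 0.24/0.0363 = 6.612 m²·K/W

6.61 m²·K/W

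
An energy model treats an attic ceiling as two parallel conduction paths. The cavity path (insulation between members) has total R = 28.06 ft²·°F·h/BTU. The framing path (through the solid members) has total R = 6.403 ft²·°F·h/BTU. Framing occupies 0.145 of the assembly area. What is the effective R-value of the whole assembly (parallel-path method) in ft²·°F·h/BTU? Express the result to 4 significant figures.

U_eff = 0.855/28.06 + 0.145/6.403 = 0.03047 + 0.022646 = 0.053116
R_eff = 1/U_eff = 18.827 ft²·°F·h/BTU

18.83 ft²·°F·h/BTU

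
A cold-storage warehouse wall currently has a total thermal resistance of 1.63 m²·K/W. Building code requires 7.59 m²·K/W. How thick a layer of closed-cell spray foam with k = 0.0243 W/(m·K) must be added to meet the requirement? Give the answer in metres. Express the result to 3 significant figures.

0.145 m

ΔR = 7.59 − 1.63 = 5.96 m²·K/W
L = ΔR × k = 5.96 × 0.0243 = 0.1448 m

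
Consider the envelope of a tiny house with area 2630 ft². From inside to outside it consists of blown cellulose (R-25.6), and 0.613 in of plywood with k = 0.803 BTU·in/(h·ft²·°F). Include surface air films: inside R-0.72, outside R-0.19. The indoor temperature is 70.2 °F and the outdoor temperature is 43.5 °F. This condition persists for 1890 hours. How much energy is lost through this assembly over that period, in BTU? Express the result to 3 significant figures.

0.613/0.803 = 0.7634
R_total = 0.72 + 25.6 + 0.7634 + 0.19 = 27.27 ft²·°F·h/BTU
Q = 2630 × (70.2 − 43.5) / 27.27 = 2575 BTU/h
E = 2575 × 1890 = 4866000 BTU

4870000 BTU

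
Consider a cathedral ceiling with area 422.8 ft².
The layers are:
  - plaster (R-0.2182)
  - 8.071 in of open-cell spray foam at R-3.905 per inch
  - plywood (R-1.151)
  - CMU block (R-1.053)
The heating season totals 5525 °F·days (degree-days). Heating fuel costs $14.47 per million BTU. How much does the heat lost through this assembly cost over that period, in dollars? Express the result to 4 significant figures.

8.071 × 3.905 = 31.517
R_total = 0.2182 + 31.517 + 1.151 + 1.053 = 33.939 ft²·°F·h/BTU
E = A × HDD × 24 / R = 422.8 × 5525 × 24 / 33.939 = 1651900 BTU
Cost = 1651900/10⁶ × 14.47 = $23.902

23.90 dollars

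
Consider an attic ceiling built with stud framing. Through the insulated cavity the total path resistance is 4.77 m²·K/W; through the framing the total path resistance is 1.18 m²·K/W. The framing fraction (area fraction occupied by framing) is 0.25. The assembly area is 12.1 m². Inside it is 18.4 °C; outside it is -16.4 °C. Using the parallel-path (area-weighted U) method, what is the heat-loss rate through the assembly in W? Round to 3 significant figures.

155 W

U_eff = 0.75/4.77 + 0.25/1.18 = 0.1572 + 0.2119 = 0.3691
R_eff = 1/U_eff = 2.709 m²·K/W
Q = 12.1 × (18.4 − (-16.4)) / 2.709 = 155.4 W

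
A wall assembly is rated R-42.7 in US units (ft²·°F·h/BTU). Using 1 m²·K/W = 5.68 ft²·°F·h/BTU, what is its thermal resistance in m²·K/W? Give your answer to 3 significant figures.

R_SI = 42.7/5.68 = 7.518

7.52 m²·K/W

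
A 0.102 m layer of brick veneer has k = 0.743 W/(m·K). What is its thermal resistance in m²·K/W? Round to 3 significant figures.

0.137 m²·K/W

R = L/k = 0.102/0.743 = 0.1373 m²·K/W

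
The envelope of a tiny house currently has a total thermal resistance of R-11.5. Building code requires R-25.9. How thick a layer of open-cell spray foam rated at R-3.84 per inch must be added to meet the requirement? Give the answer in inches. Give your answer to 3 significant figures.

ΔR = 25.9 − 11.5 = 14.4 ft²·°F·h/BTU
L = ΔR / (R/in) = 14.4/3.84 = 3.75 in

3.75 in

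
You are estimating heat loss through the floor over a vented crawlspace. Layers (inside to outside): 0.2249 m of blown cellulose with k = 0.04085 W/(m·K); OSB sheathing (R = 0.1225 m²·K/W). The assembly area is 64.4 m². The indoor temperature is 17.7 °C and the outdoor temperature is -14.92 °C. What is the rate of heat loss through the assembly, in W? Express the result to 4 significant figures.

373.3 W

0.2249/0.04085 = 5.5055
R_total = 5.5055 + 0.1225 = 5.628 m²·K/W
Q = A·ΔT/R = 64.4 × (17.7 − (-14.92)) / 5.628 = 373.26 W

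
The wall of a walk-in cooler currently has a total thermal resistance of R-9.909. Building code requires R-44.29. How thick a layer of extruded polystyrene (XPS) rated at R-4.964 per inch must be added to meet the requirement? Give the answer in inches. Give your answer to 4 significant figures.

6.926 in

ΔR = 44.29 − 9.909 = 34.381 ft²·°F·h/BTU
L = ΔR / (R/in) = 34.381/4.964 = 6.9261 in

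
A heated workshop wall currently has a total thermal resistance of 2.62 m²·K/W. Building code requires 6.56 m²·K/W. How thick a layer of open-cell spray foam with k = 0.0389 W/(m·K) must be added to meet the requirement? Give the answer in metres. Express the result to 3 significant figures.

0.153 m

ΔR = 6.56 − 2.62 = 3.94 m²·K/W
L = ΔR × k = 3.94 × 0.0389 = 0.1533 m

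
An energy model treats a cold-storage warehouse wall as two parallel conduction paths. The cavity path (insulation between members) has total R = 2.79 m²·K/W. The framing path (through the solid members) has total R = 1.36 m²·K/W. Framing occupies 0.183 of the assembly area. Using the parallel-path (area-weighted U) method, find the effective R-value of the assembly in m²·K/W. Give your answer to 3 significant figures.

U_eff = 0.817/2.79 + 0.183/1.36 = 0.2928 + 0.1346 = 0.4274
R_eff = 1/U_eff = 2.34 m²·K/W

2.34 m²·K/W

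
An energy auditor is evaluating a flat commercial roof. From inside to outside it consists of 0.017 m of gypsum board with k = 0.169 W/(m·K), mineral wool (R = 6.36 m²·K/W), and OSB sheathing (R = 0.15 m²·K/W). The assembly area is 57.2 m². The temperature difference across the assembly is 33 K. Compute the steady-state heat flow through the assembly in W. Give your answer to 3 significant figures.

0.017/0.169 = 0.1006
R_total = 0.1006 + 6.36 + 0.15 = 6.611 m²·K/W
Q = A·ΔT/R = 57.2 × 33 / 6.611 = 285.5 W

286 W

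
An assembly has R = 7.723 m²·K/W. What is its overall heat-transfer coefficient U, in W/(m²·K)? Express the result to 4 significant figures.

U = 1/R = 1/7.723 = 0.12948

0.1295 W/(m²·K)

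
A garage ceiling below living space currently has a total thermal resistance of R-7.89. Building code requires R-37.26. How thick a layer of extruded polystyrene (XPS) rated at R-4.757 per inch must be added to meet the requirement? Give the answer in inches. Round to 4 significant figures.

6.174 in

ΔR = 37.26 − 7.89 = 29.37 ft²·°F·h/BTU
L = ΔR / (R/in) = 29.37/4.757 = 6.1741 in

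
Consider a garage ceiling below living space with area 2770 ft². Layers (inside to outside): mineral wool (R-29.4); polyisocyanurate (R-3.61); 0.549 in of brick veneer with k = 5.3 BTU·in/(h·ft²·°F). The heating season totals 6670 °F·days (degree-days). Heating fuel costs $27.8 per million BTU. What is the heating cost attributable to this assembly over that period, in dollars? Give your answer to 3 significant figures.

372 dollars

0.549/5.3 = 0.1036
R_total = 29.4 + 3.61 + 0.1036 = 33.11 ft²·°F·h/BTU
E = A × HDD × 24 / R = 2770 × 6670 × 24 / 33.11 = 13390000 BTU
Cost = 13390000/10⁶ × 27.8 = $372.3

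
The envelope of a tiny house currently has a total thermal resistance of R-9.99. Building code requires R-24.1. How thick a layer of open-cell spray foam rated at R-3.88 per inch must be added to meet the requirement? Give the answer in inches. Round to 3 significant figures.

ΔR = 24.1 − 9.99 = 14.11 ft²·°F·h/BTU
L = ΔR / (R/in) = 14.11/3.88 = 3.637 in

3.64 in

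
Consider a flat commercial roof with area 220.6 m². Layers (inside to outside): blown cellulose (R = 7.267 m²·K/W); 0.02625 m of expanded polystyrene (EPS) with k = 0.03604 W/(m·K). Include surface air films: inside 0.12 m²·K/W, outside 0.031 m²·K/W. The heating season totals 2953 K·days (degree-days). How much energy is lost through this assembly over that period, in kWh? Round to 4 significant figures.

1919 kWh

0.02625/0.03604 = 0.72836
R_total = 0.12 + 7.267 + 0.72836 + 0.031 = 8.1464 m²·K/W
E = A × HDD × 24 / R / 1000 = 220.6 × 2953 × 24 / 8.1464 / 1000 = 1919.2 kWh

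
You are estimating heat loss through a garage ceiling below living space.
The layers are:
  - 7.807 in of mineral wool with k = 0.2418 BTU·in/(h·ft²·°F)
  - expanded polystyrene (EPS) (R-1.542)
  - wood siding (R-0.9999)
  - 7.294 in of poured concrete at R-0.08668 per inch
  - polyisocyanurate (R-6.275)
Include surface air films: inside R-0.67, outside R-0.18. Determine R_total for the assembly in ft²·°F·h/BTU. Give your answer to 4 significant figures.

7.807/0.2418 = 32.287
7.294 × 0.08668 = 0.63224
R_total = 0.67 + 32.287 + 1.542 + 0.9999 + 0.63224 + 6.275 + 0.18 = 42.586 ft²·°F·h/BTU

42.59 ft²·°F·h/BTU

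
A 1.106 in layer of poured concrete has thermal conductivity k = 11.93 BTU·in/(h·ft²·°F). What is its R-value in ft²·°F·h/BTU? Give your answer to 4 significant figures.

0.09271 ft²·°F·h/BTU

R = L/k = 1.106/11.93 = 0.092707 ft²·°F·h/BTU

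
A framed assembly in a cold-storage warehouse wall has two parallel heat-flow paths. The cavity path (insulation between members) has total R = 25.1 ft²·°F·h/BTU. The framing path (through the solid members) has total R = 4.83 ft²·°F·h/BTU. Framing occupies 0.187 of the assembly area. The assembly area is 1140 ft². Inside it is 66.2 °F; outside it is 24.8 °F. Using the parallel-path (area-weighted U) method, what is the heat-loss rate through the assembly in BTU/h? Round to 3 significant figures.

3360 BTU/h

U_eff = 0.813/25.1 + 0.187/4.83 = 0.03239 + 0.03872 = 0.07111
R_eff = 1/U_eff = 14.06 ft²·°F·h/BTU
Q = 1140 × (66.2 − 24.8) / 14.06 = 3356 BTU/h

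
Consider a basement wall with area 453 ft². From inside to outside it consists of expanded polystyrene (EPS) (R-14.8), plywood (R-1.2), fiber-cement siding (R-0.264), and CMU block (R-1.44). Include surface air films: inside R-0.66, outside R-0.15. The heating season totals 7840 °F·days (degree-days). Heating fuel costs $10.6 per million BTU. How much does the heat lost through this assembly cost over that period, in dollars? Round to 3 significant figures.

48.8 dollars

R_total = 0.66 + 14.8 + 1.2 + 0.264 + 1.44 + 0.15 = 18.51 ft²·°F·h/BTU
E = A × HDD × 24 / R = 453 × 7840 × 24 / 18.51 = 4604000 BTU
Cost = 4604000/10⁶ × 10.6 = $48.8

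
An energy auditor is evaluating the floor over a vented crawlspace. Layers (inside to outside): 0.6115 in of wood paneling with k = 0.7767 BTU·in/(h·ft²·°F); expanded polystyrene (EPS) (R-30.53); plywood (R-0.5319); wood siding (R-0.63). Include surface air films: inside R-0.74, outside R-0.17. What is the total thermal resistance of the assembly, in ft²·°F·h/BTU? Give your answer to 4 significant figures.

0.6115/0.7767 = 0.78731
R_total = 0.74 + 0.78731 + 30.53 + 0.5319 + 0.63 + 0.17 = 33.389 ft²·°F·h/BTU

33.39 ft²·°F·h/BTU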